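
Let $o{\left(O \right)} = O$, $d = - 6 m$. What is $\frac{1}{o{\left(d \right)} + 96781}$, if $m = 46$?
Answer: $\frac{1}{96505} \approx 1.0362 \cdot 10^{-5}$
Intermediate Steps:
$d = -276$ ($d = \left(-6\right) 46 = -276$)
$\frac{1}{o{\left(d \right)} + 96781} = \frac{1}{-276 + 96781} = \frac{1}{96505}$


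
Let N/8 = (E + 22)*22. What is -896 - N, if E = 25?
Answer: -9168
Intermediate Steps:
N = 8272 (N = 8*((25 + 22)*22) = 8*(47*22) = 8*1034 = 8272)
-896 - N = -896 - 1*8272 = -896 - 8272 = -9168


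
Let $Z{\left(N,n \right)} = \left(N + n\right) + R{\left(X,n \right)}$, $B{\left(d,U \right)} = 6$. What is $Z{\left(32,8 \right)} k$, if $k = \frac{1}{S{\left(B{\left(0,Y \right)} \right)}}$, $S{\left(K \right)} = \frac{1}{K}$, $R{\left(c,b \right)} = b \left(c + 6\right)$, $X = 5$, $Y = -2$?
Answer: $768$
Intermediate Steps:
$R{\left(c,b \right)} = b \left(6 + c\right)$
$Z{\left(N,n \right)} = N + 12 n$ ($Z{\left(N,n \right)} = \left(N + n\right) + n \left(6 + 5\right) = \left(N + n\right) + n 11 = \left(N + n\right) + 11 n = N + 12 n$)
$k = 6$ ($k = \frac{1}{\frac{1}{6}} = 6$)
$Z{\left(32,8 \right)} k = \left(32 + 12 \cdot 8\right) 6 = \left(32 + 96\right) 6 = 128 \cdot 6 = 768$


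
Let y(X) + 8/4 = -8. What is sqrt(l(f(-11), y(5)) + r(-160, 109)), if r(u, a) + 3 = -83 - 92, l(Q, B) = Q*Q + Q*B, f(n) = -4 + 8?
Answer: I*sqrt(202) ≈ 14.213*I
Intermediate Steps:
y(X) = -10 (y(X) = -2 - 8 = -10)
f(n) = 4
l(Q, B) = Q**2 + B*Q
r(u, a) = -178 (r(u, a) = -3 + (-83 - 92) = -3 - 175 = -178)
sqrt(l(f(-11), y(5)) + r(-160, 109)) = sqrt(4*(-10 + 4) - 178) = sqrt(4*(-6) - 178) = sqrt(-24 - 178) = sqrt(-202) = I*sqrt(202)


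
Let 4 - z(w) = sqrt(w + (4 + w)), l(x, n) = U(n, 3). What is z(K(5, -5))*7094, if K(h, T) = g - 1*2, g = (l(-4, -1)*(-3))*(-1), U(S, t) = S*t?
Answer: 28376 - 21282*I*sqrt(2) ≈ 28376.0 - 30097.0*I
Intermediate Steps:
l(x, n) = 3*n (l(x, n) = n*3 = 3*n)
g = -9 (g = ((3*(-1))*(-3))*(-1) = -3*(-3)*(-1) = 9*(-1) = -9)
K(h, T) = -11 (K(h, T) = -9 - 1*2 = -9 - 2 = -11)
z(w) = 4 - sqrt(4 + 2*w) (z(w) = 4 - sqrt(w + (4 + w)) = 4 - sqrt(4 + 2*w))
z(K(5, -5))*7094 = (4 - sqrt(4 + 2*(-11)))*7094 = (4 - sqrt(4 - 22))*7094 = (4 - sqrt(-18))*7094 = (4 - 3*I*sqrt(2))*7094 = 28376 - 21282*I*sqrt(2)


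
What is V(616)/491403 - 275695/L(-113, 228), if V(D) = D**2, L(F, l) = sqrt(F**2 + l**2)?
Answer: 34496/44673 - 275695*sqrt(64753)/64753 ≈ -1082.7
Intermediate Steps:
V(616)/491403 - 275695/L(-113, 228) = 616**2/491403 - 275695/sqrt((-113)**2 + 228**2) = 379456*(1/491403) - 275695/sqrt(12769 + 51984) = 34496/44673 - 275695*sqrt(64753)/64753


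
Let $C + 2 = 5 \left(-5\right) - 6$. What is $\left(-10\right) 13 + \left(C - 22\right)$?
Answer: $-185$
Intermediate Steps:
$C = -33$ ($C = -2 + \left(5 \left(-5\right) - 6\right) = -2 - 31 = -33$)
$\left(-10\right) 13 + \left(C - 22\right) = \left(-10\right) 13 - 55 = -130 - 55 = -185$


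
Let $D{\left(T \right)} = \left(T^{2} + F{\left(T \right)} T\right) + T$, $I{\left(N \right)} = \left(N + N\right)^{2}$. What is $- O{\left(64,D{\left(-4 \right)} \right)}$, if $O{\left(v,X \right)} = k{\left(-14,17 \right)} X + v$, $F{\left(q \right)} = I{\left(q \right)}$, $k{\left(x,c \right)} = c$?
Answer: $4084$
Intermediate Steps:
$I{\left(N \right)} = 4 N^{2}$ ($I{\left(N \right)} = \left(2 N\right)^{2} = 4 N^{2}$)
$F{\left(q \right)} = 4 q^{2}$
$D{\left(T \right)} = T + T^{2} + 4 T^{3}$ ($D{\left(T \right)} = \left(T^{2} + 4 T^{2} T\right) + T = \left(T^{2} + 4 T^{3}\right) + T = T + T^{2} + 4 T^{3}$)
$O{\left(v,X \right)} = v + 17 X$ ($O{\left(v,X \right)} = 17 X + v = v + 17 X$)
$- O{\left(64,D{\left(-4 \right)} \right)} = - (64 + 17 \left(- 4 \left(1 - 4 + 4 \left(-4\right)^{2}\right)\right)) = - (64 + 17 \left(- 4 \left(1 - 4 + 4 \cdot 16\right)\right)) = - (64 + 17 \left(- 4 \left(1 - 4 + 64\right)\right)) = - (64 + 17 \left(\left(-4\right) 61\right)) = - (64 + 17 \left(-244\right)) = - (64 - 4148) = \left(-1\right) \left(-4084\right) = 4084$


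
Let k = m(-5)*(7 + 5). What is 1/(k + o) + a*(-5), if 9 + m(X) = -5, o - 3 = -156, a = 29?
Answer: -46546/321 ≈ -145.00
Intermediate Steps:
o = -153 (o = 3 - 156 = -153)
m(X) = -14 (m(X) = -9 - 5 = -14)
k = -168 (k = -14*(7 + 5) = -14*12 = -168)
1/(k + o) + a*(-5) = 1/(-168 - 153) + 29*(-5) = 1/(-321) - 145 = -1/321 - 145 = -46546/321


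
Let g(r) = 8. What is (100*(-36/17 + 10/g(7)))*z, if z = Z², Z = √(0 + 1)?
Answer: -1475/17 ≈ -86.765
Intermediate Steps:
Z = 1 (Z = √1 = 1)
z = 1 (z = 1² = 1)
(100*(-36/17 + 10/g(7)))*z = (100*(-36/17 + 10/8))*1 = (100*(-36*1/17 + 10*(⅛)))*1 = (100*(-36/17 + 5/4))*1 = (100*(-59/68))*1 = -1475/17*1 = -1475/17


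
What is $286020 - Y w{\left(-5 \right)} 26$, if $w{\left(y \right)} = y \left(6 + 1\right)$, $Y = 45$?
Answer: $326970$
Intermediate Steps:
$w{\left(y \right)} = 7 y$ ($w{\left(y \right)} = y 7 = 7 y$)
$286020 - Y w{\left(-5 \right)} 26 = 286020 - 45 \cdot 7 \left(-5\right) 26 = 286020 - 45 \left(-35\right) 26 = 286020 - \left(-1575\right) 26 = 286020 - -40950 = 286020 + 40950 = 326970$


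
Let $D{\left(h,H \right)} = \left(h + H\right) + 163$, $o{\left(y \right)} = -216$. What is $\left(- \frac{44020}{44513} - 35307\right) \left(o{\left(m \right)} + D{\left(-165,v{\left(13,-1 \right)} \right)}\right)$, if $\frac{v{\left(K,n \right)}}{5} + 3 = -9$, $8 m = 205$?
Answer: $\frac{436922734058}{44513} \approx 9.8156 \cdot 10^{6}$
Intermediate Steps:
$m = \frac{205}{8}$ ($m = \frac{1}{8} \cdot 205 = \frac{205}{8} \approx 25.625$)
$v{\left(K,n \right)} = -60$ ($v{\left(K,n \right)} = -15 + 5 \left(-9\right) = -15 - 45 = -60$)
$D{\left(h,H \right)} = 163 + H + h$ ($D{\left(h,H \right)} = \left(H + h\right) + 163 = 163 + H + h$)
$\left(- \frac{44020}{44513} - 35307\right) \left(o{\left(m \right)} + D{\left(-165,v{\left(13,-1 \right)} \right)}\right) = \left(- \frac{44020}{44513} - 35307\right) \left(-216 - 62\right) = \left(\left(-44020\right) \frac{1}{44513} - 35307\right) \left(-216 - 62\right) = \left(- \frac{44020}{44513} - 35307\right) \left(-278\right) = \left(- \frac{1571664511}{44513}\right) \left(-278\right) = \frac{436922734058}{44513}$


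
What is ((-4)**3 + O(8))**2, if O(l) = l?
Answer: 3136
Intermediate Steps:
((-4)**3 + O(8))**2 = ((-4)**3 + 8)**2 = (-64 + 8)**2 = (-56)**2 = 3136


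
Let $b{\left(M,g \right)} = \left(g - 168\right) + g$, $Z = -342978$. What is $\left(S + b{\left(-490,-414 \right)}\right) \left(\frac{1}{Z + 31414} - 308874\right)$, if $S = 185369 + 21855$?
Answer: $- \frac{451048846757719}{7081} \approx -6.3698 \cdot 10^{10}$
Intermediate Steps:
$S = 207224$
$b{\left(M,g \right)} = -168 + 2 g$ ($b{\left(M,g \right)} = \left(-168 + g\right) + g = -168 + 2 g$)
$\left(S + b{\left(-490,-414 \right)}\right) \left(\frac{1}{Z + 31414} - 308874\right) = \left(207224 + \left(-168 + 2 \left(-414\right)\right)\right) \left(\frac{1}{-342978 + 31414} - 308874\right) = \left(207224 - 996\right) \left(\frac{1}{-311564} - 308874\right) = \left(207224 - 996\right) \left(- \frac{1}{311564} - 308874\right) = 206228 \left(- \frac{96234018937}{311564}\right) = - \frac{451048846757719}{7081}$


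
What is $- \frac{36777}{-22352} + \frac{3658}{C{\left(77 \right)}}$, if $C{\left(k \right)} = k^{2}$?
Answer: $\frac{27255859}{12047728} \approx 2.2623$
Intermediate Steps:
$- \frac{36777}{-22352} + \frac{3658}{C{\left(77 \right)}} = - \frac{36777}{-22352} + \frac{3658}{77^{2}} = \left(-36777\right) \left(- \frac{1}{22352}\right) + \frac{3658}{5929} = \frac{36777}{22352} + 3658 \cdot \frac{1}{5929} = \frac{36777}{22352} + \frac{3658}{5929} = \frac{27255859}{12047728}$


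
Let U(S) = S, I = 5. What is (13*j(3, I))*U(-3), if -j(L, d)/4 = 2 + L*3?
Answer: 1716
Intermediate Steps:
j(L, d) = -8 - 12*L (j(L, d) = -4*(2 + L*3) = -4*(2 + 3*L) = -8 - 12*L)
(13*j(3, I))*U(-3) = (13*(-8 - 12*3))*(-3) = (13*(-8 - 36))*(-3) = (13*(-44))*(-3) = -572*(-3) = 1716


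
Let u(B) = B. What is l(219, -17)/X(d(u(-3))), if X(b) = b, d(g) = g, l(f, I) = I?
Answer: 17/3 ≈ 5.6667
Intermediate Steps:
l(219, -17)/X(d(u(-3))) = -17/(-3) = -17*(-1/3) = 17/3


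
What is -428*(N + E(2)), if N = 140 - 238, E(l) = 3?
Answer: 40660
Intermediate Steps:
N = -98
-428*(N + E(2)) = -428*(-98 + 3) = -428*(-95) = 40660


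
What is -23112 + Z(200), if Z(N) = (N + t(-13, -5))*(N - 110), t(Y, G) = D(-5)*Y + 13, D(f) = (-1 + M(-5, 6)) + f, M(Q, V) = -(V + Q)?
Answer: 4248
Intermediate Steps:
M(Q, V) = -Q - V (M(Q, V) = -(Q + V) = -Q - V)
D(f) = -2 + f (D(f) = (-1 + (-1*(-5) - 1*6)) + f = (-1 + (5 - 6)) + f = (-1 - 1) + f = -2 + f)
t(Y, G) = 13 - 7*Y (t(Y, G) = (-2 - 5)*Y + 13 = -7*Y + 13 = 13 - 7*Y)
Z(N) = (-110 + N)*(104 + N) (Z(N) = (N + (13 - 7*(-13)))*(N - 110) = (N + (13 + 91))*(-110 + N) = (N + 104)*(-110 + N) = (104 + N)*(-110 + N) = (-110 + N)*(104 + N))
-23112 + Z(200) = -23112 + (-11440 + 200² - 6*200) = -23112 + (-11440 + 40000 - 1200) = -23112 + 27360 = 4248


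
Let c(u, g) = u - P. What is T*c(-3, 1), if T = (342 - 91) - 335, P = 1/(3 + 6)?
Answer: 784/3 ≈ 261.33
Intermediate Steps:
P = ⅑ (P = 1/9 = ⅑ ≈ 0.11111)
c(u, g) = -⅑ + u (c(u, g) = u - 1*⅑ = u - ⅑ = -⅑ + u)
T = -84 (T = 251 - 335 = -84)
T*c(-3, 1) = -84*(-⅑ - 3) = -84*(-28/9) = 784/3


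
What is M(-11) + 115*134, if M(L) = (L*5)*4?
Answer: 15190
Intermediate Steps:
M(L) = 20*L (M(L) = (5*L)*4 = 20*L)
M(-11) + 115*134 = 20*(-11) + 115*134 = -220 + 15410 = 15190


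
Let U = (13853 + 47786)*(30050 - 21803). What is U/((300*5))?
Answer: 169445611/500 ≈ 3.3889e+5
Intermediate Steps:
U = 508336833 (U = 61639*8247 = 508336833)
U/((300*5)) = 508336833/((300*5)) = 508336833/1500 = 508336833*(1/1500) = 169445611/500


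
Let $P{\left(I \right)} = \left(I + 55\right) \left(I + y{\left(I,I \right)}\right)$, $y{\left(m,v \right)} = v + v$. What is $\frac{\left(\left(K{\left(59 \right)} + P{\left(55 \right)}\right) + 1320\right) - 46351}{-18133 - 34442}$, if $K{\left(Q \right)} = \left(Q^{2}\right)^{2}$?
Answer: $- \frac{806032}{3505} \approx -229.97$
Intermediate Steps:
$y{\left(m,v \right)} = 2 v$
$K{\left(Q \right)} = Q^{4}$
$P{\left(I \right)} = 3 I \left(55 + I\right)$ ($P{\left(I \right)} = \left(I + 55\right) \left(I + 2 I\right) = \left(55 + I\right) 3 I = 3 I \left(55 + I\right)$)
$\frac{\left(\left(K{\left(59 \right)} + P{\left(55 \right)}\right) + 1320\right) - 46351}{-18133 - 34442} = \frac{\left(\left(59^{4} + 3 \cdot 55 \left(55 + 55\right)\right) + 1320\right) - 46351}{-18133 - 34442} = \frac{\left(\left(12117361 + 3 \cdot 55 \cdot 110\right) + 1320\right) - 46351}{-52575} = \left(\left(\left(12117361 + 18150\right) + 1320\right) - 46351\right) \left(- \frac{1}{52575}\right) = \left(\left(12135511 + 1320\right) - 46351\right) \left(- \frac{1}{52575}\right) = \left(12136831 - 46351\right) \left(- \frac{1}{52575}\right) = 12090480 \left(- \frac{1}{52575}\right) = - \frac{806032}{3505}$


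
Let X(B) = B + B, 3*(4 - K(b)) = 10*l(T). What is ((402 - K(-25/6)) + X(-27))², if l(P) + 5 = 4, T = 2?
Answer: 1044484/9 ≈ 1.1605e+5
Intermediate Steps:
l(P) = -1 (l(P) = -5 + 4 = -1)
K(b) = 22/3 (K(b) = 4 - 10*(-1)/3 = 4 - ⅓*(-10) = 4 + 10/3 = 22/3)
X(B) = 2*B
((402 - K(-25/6)) + X(-27))² = ((402 - 1*22/3) + 2*(-27))² = ((402 - 22/3) - 54)² = (1184/3 - 54)² = (1022/3)² = 1044484/9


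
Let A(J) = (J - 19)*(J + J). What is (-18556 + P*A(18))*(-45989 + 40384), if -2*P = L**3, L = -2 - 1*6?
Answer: 155662060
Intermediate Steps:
L = -8 (L = -2 - 6 = -8)
P = 256 (P = -1/2*(-8)**3 = -1/2*(-512) = 256)
A(J) = 2*J*(-19 + J) (A(J) = (-19 + J)*(2*J) = 2*J*(-19 + J))
(-18556 + P*A(18))*(-45989 + 40384) = (-18556 + 256*(2*18*(-19 + 18)))*(-45989 + 40384) = (-18556 + 256*(2*18*(-1)))*(-5605) = (-18556 + 256*(-36))*(-5605) = (-18556 - 9216)*(-5605) = -27772*(-5605) = 155662060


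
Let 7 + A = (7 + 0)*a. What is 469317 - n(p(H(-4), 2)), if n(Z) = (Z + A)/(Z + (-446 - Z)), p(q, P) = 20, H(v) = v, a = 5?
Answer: 104657715/223 ≈ 4.6932e+5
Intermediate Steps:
A = 28 (A = -7 + (7 + 0)*5 = -7 + 7*5 = -7 + 35 = 28)
n(Z) = -14/223 - Z/446 (n(Z) = (Z + 28)/(Z + (-446 - Z)) = (28 + Z)/(-446) = (28 + Z)*(-1/446) = -14/223 - Z/446)
469317 - n(p(H(-4), 2)) = 469317 - (-14/223 - 1/446*20) = 469317 - (-14/223 - 10/223) = 469317 - 1*(-24/223) = 469317 + 24/223 = 104657715/223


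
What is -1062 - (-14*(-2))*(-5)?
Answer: -922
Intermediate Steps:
-1062 - (-14*(-2))*(-5) = -1062 - 28*(-5) = -1062 - 1*(-140) = -1062 + 140 = -922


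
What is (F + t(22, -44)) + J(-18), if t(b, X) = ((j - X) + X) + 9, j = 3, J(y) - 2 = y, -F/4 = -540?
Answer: 2156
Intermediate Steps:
F = 2160 (F = -4*(-540) = 2160)
J(y) = 2 + y
t(b, X) = 12 (t(b, X) = ((3 - X) + X) + 9 = 3 + 9 = 12)
(F + t(22, -44)) + J(-18) = (2160 + 12) + (2 - 18) = 2172 - 16 = 2156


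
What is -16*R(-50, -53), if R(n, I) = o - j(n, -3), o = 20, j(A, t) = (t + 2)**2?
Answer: -304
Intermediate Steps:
j(A, t) = (2 + t)**2
R(n, I) = 19 (R(n, I) = 20 - (2 - 3)**2 = 20 - 1*(-1)**2 = 20 - 1*1 = 20 - 1 = 19)
-16*R(-50, -53) = -16*19 = -304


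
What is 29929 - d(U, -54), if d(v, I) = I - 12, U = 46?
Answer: 29995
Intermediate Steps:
d(v, I) = -12 + I
29929 - d(U, -54) = 29929 - (-12 - 54) = 29929 - 1*(-66) = 29929 + 66 = 29995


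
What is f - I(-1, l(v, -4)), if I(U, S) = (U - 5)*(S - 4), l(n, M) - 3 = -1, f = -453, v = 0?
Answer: -465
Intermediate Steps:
l(n, M) = 2 (l(n, M) = 3 - 1 = 2)
I(U, S) = (-5 + U)*(-4 + S)
f - I(-1, l(v, -4)) = -453 - (20 - 5*2 - 4*(-1) + 2*(-1)) = -453 - (20 - 10 + 4 - 2) = -453 - 1*12 = -453 - 12 = -465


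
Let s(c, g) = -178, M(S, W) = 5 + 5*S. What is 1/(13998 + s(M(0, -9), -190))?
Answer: 1/13820 ≈ 7.2359e-5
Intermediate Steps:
1/(13998 + s(M(0, -9), -190)) = 1/(13998 - 178) = 1/13820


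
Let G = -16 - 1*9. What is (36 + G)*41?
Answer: 451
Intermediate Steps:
G = -25 (G = -16 - 9 = -25)
(36 + G)*41 = (36 - 25)*41 = 11*41 = 451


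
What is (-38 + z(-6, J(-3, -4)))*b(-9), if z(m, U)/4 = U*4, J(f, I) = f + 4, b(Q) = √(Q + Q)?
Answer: -66*I*√2 ≈ -93.338*I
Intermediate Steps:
b(Q) = √2*√Q (b(Q) = √(2*Q) = √2*√Q)
J(f, I) = 4 + f
z(m, U) = 16*U (z(m, U) = 4*(U*4) = 4*(4*U) = 16*U)
(-38 + z(-6, J(-3, -4)))*b(-9) = (-38 + 16*(4 - 3))*(√2*√(-9)) = (-38 + 16*1)*(√2*(3*I)) = (-38 + 16)*(3*I*√2) = -66*I*√2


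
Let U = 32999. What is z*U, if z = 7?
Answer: 230993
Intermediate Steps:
z*U = 7*32999 = 230993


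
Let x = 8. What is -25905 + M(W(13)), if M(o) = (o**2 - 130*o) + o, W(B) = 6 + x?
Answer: -27515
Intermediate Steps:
W(B) = 14 (W(B) = 6 + 8 = 14)
M(o) = o**2 - 129*o
-25905 + M(W(13)) = -25905 + 14*(-129 + 14) = -25905 + 14*(-115) = -25905 - 1610 = -27515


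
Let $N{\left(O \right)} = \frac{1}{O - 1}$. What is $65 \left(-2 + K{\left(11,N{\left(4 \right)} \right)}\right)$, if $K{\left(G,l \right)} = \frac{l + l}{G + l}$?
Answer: $- \frac{2145}{17} \approx -126.18$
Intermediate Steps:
$N{\left(O \right)} = \frac{1}{-1 + O}$
$K{\left(G,l \right)} = \frac{2 l}{G + l}$
$65 \left(-2 + K{\left(11,N{\left(4 \right)} \right)}\right) = 65 \left(-2 + \frac{2}{\left(-1 + 4\right) \left(11 + \frac{1}{-1 + 4}\right)}\right) = 65 \left(-2 + \frac{2}{3 \left(11 + \frac{1}{3}\right)}\right) = 65 \left(-2 + 2 \cdot \frac{1}{3} \frac{1}{11 + \frac{1}{3}}\right) = 65 \left(-2 + 2 \cdot \frac{1}{3} \frac{1}{\frac{34}{3}}\right) = 65 \left(-2 + 2 \cdot \frac{1}{3} \cdot \frac{3}{34}\right) = 65 \left(-2 + \frac{1}{17}\right) = 65 \left(- \frac{33}{17}\right) = - \frac{2145}{17}$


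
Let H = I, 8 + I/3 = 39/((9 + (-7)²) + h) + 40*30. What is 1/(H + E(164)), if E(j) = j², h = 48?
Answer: 106/3230149 ≈ 3.2816e-5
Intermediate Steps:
I = 379173/106 (I = -24 + 3*(39/((9 + (-7)²) + 48) + 40*30) = -24 + 3*(39/((9 + 49) + 48) + 1200) = -24 + 3*(39/(58 + 48) + 1200) = -24 + 3*(39/106 + 1200) = -24 + 3*(127239/106) = -24 + 381717/106 = 379173/106 ≈ 3577.1)
H = 379173/106 ≈ 3577.1
1/(H + E(164)) = 1/(379173/106 + 164²) = 1/(379173/106 + 26896) = 1/(3230149/106) = 106/3230149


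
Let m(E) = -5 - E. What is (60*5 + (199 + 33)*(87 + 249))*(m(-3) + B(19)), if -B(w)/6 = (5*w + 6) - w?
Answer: -38656488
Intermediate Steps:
B(w) = -36 - 24*w (B(w) = -6*((5*w + 6) - w) = -6*((6 + 5*w) - w) = -6*(6 + 4*w) = -36 - 24*w)
(60*5 + (199 + 33)*(87 + 249))*(m(-3) + B(19)) = (60*5 + (199 + 33)*(87 + 249))*((-5 - 1*(-3)) + (-36 - 24*19)) = (300 + 232*336)*((-5 + 3) + (-36 - 456)) = (300 + 77952)*(-2 - 492) = 78252*(-494) = -38656488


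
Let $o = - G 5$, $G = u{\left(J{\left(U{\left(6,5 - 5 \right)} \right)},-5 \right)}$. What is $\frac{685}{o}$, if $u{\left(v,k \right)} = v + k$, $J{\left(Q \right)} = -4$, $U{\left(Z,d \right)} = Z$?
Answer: $\frac{137}{9} \approx 15.222$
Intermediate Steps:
$u{\left(v,k \right)} = k + v$
$G = -9$ ($G = -5 - 4 = -9$)
$o = 45$ ($o = \left(-1\right) \left(-9\right) 5 = 9 \cdot 5 = 45$)
$\frac{685}{o} = \frac{685}{45} = 685 \cdot \frac{1}{45} = \frac{137}{9}$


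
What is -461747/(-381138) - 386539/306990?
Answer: -464415821/9750462885 ≈ -0.047630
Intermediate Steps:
-461747/(-381138) - 386539/306990 = -461747*(-1/381138) - 386539*1/306990 = 461747/381138 - 386539/306990 = -464415821/9750462885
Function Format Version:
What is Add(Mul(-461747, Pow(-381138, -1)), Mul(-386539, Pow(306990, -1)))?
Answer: Rational(-464415821, 9750462885) ≈ -0.047630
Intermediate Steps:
Add(Mul(-461747, Pow(-381138, -1)), Mul(-386539, Pow(306990, -1))) = Add(Mul(-461747, Rational(-1, 381138)), Mul(-386539, Rational(1, 306990))) = Add(Rational(461747, 381138), Rational(-386539, 306990)) = Rational(-464415821, 9750462885)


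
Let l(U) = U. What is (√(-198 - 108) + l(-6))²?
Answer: 9*(2 - I*√34)² ≈ -270.0 - 209.91*I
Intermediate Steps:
(√(-198 - 108) + l(-6))² = (√(-198 - 108) - 6)² = (√(-306) - 6)² = (3*I*√34 - 6)² = (-6 + 3*I*√34)²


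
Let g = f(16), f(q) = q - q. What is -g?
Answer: 0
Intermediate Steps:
f(q) = 0
g = 0
-g = -1*0 = 0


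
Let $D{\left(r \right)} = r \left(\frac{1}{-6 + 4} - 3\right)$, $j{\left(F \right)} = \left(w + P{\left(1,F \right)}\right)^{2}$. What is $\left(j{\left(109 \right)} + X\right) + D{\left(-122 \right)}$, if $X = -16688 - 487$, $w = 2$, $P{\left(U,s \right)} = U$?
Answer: $-16739$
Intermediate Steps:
$X = -17175$
$j{\left(F \right)} = 9$ ($j{\left(F \right)} = \left(2 + 1\right)^{2} = 3^{2} = 9$)
$D{\left(r \right)} = - \frac{7 r}{2}$ ($D{\left(r \right)} = r \left(\frac{1}{-2} - 3\right) = r \left(- \frac{1}{2} - 3\right) = r \left(- \frac{7}{2}\right) = - \frac{7 r}{2}$)
$\left(j{\left(109 \right)} + X\right) + D{\left(-122 \right)} = \left(9 - 17175\right) - -427 = -17166 + 427 = -16739$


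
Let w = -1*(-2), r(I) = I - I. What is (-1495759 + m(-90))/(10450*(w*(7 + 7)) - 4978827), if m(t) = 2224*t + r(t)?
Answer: 1695919/4686227 ≈ 0.36189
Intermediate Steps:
r(I) = 0
w = 2
m(t) = 2224*t (m(t) = 2224*t + 0 = 2224*t)
(-1495759 + m(-90))/(10450*(w*(7 + 7)) - 4978827) = (-1495759 + 2224*(-90))/(10450*(2*(7 + 7)) - 4978827) = (-1495759 - 200160)/(10450*(2*14) - 4978827) = -1695919/(10450*28 - 4978827) = -1695919/(292600 - 4978827) = -1695919/(-4686227) = -1695919*(-1/4686227) = 1695919/4686227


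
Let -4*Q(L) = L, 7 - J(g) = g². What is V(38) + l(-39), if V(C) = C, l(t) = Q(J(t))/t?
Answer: 2207/78 ≈ 28.295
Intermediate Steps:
J(g) = 7 - g²
Q(L) = -L/4
l(t) = (-7/4 + t²/4)/t (l(t) = (-(7 - t²)/4)/t = (-7/4 + t²/4)/t)
V(38) + l(-39) = 38 + (¼)*(-7 + (-39)²)/(-39) = 38 + (¼)*(-1/39)*(-7 + 1521) = 38 + (¼)*(-1/39)*1514 = 38 - 757/78 = 2207/78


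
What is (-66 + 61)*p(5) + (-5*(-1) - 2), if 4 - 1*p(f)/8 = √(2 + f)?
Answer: -157 + 40*√7 ≈ -51.170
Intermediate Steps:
p(f) = 32 - 8*√(2 + f)
(-66 + 61)*p(5) + (-5*(-1) - 2) = (-66 + 61)*(32 - 8*√(2 + 5)) + (-5*(-1) - 2) = -5*(32 - 8*√7) + (5 - 2) = (-160 + 40*√7) + 3 = -157 + 40*√7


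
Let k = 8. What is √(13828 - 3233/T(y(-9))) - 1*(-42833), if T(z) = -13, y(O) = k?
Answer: 42833 + 3*√264329/13 ≈ 42952.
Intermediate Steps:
y(O) = 8
√(13828 - 3233/T(y(-9))) - 1*(-42833) = √(13828 - 3233/(-13)) - 1*(-42833) = √(13828 - 3233*(-1/13)) + 42833 = √(13828 + 3233/13) + 42833 = √(182997/13) + 42833 = 3*√264329/13 + 42833 = 42833 + 3*√264329/13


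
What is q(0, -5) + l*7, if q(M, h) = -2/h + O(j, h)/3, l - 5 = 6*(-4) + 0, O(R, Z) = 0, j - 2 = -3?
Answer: -663/5 ≈ -132.60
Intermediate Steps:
j = -1 (j = 2 - 3 = -1)
l = -19 (l = 5 + (6*(-4) + 0) = 5 + (-24 + 0) = 5 - 24 = -19)
q(M, h) = -2/h (q(M, h) = -2/h + 0/3 = -2/h + 0*(⅓) = -2/h + 0 = -2/h)
q(0, -5) + l*7 = -2/(-5) - 19*7 = -2*(-⅕) - 133 = ⅖ - 133 = -663/5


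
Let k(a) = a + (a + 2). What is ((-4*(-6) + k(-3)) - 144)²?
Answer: 15376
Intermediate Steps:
k(a) = 2 + 2*a (k(a) = a + (2 + a) = 2 + 2*a)
((-4*(-6) + k(-3)) - 144)² = ((-4*(-6) + (2 + 2*(-3))) - 144)² = ((24 + (2 - 6)) - 144)² = ((24 - 4) - 144)² = (20 - 144)² = (-124)² = 15376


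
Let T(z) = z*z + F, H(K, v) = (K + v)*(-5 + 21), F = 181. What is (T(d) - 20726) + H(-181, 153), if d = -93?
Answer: -12344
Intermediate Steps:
H(K, v) = 16*K + 16*v (H(K, v) = (K + v)*16 = 16*K + 16*v)
T(z) = 181 + z**2 (T(z) = z*z + 181 = z**2 + 181 = 181 + z**2)
(T(d) - 20726) + H(-181, 153) = ((181 + (-93)**2) - 20726) + (16*(-181) + 16*153) = ((181 + 8649) - 20726) + (-2896 + 2448) = (8830 - 20726) - 448 = -11896 - 448 = -12344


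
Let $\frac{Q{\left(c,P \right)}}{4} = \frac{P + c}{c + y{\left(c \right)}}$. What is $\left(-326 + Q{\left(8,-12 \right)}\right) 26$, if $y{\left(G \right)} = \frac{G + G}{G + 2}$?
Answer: $- \frac{25558}{3} \approx -8519.3$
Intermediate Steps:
$y{\left(G \right)} = \frac{2 G}{2 + G}$
$Q{\left(c,P \right)} = \frac{4 \left(P + c\right)}{c + \frac{2 c}{2 + c}}$ ($Q{\left(c,P \right)} = 4 \frac{P + c}{c + \frac{2 c}{2 + c}} = \frac{4 \left(P + c\right)}{c + \frac{2 c}{2 + c}}$)
$\left(-326 + Q{\left(8,-12 \right)}\right) 26 = \left(-326 + \frac{4 \left(2 + 8\right) \left(-12 + 8\right)}{8 \left(4 + 8\right)}\right) 26 = \left(-326 + 4 \cdot \frac{1}{8} \cdot \frac{1}{12} \cdot 10 \left(-4\right)\right) 26 = \left(-326 - \frac{5}{3}\right) 26 = \left(- \frac{983}{3}\right) 26 = - \frac{25558}{3}$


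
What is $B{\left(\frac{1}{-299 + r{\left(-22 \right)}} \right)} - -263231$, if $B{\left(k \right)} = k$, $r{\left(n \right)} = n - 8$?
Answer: $\frac{86602998}{329} \approx 2.6323 \cdot 10^{5}$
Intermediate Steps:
$r{\left(n \right)} = -8 + n$
$B{\left(\frac{1}{-299 + r{\left(-22 \right)}} \right)} - -263231 = \frac{1}{-299 - 30} - -263231 = \frac{1}{-299 - 30} + 263231 = \frac{1}{-329} + 263231 = - \frac{1}{329} + 263231 = \frac{86602998}{329}$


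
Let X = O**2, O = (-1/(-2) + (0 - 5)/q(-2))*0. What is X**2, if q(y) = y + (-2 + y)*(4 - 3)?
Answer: 0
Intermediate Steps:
q(y) = -2 + 2*y (q(y) = y + (-2 + y)*1 = y + (-2 + y) = -2 + 2*y)
O = 0 (O = (-1/(-2) + (0 - 5)/(-2 + 2*(-2)))*0 = (-1*(-1/2) - 5/(-2 - 4))*0 = (1/2 - 5/(-6))*0 = (1/2 - 5*(-1/6))*0 = (1/2 + 5/6)*0 = (4/3)*0 = 0)
X = 0 (X = 0**2 = 0)
X**2 = 0**2 = 0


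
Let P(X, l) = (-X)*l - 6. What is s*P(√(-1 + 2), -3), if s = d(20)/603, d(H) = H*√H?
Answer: -40*√5/201 ≈ -0.44499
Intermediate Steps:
P(X, l) = -6 - X*l (P(X, l) = -X*l - 6 = -6 - X*l)
d(H) = H^(3/2)
s = 40*√5/603 (s = 20^(3/2)/603 = (40*√5)*(1/603) = 40*√5/603 ≈ 0.14833)
s*P(√(-1 + 2), -3) = (40*√5/603)*(-6 - 1*√(-1 + 2)*(-3)) = (40*√5/603)*(-6 - 1*√1*(-3)) = (40*√5/603)*(-6 - 1*1*(-3)) = (40*√5/603)*(-6 + 3) = (40*√5/603)*(-3) = -40*√5/201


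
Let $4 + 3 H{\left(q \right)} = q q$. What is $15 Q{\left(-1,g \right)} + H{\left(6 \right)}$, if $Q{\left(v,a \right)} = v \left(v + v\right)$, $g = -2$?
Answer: $\frac{122}{3} \approx 40.667$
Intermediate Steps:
$H{\left(q \right)} = - \frac{4}{3} + \frac{q^{2}}{3}$ ($H{\left(q \right)} = - \frac{4}{3} + \frac{q q}{3} = - \frac{4}{3} + \frac{q^{2}}{3}$)
$Q{\left(v,a \right)} = 2 v^{2}$ ($Q{\left(v,a \right)} = v 2 v = 2 v^{2}$)
$15 Q{\left(-1,g \right)} + H{\left(6 \right)} = 15 \cdot 2 \left(-1\right)^{2} - \left(\frac{4}{3} - \frac{6^{2}}{3}\right) = 15 \cdot 2 \cdot 1 + \left(- \frac{4}{3} + \frac{1}{3} \cdot 36\right) = 15 \cdot 2 + \left(- \frac{4}{3} + 12\right) = 30 + \frac{32}{3} = \frac{122}{3}$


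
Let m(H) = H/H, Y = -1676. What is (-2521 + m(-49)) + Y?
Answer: -4196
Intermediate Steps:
m(H) = 1
(-2521 + m(-49)) + Y = (-2521 + 1) - 1676 = -2520 - 1676 = -4196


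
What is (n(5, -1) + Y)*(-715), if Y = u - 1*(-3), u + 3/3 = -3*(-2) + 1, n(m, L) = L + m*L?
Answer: -2145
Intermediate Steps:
n(m, L) = L + L*m
u = 6 (u = -1 + (-3*(-2) + 1) = -1 + (6 + 1) = -1 + 7 = 6)
Y = 9 (Y = 6 - 1*(-3) = 6 + 3 = 9)
(n(5, -1) + Y)*(-715) = (-(1 + 5) + 9)*(-715) = (-1*6 + 9)*(-715) = (-6 + 9)*(-715) = 3*(-715) = -2145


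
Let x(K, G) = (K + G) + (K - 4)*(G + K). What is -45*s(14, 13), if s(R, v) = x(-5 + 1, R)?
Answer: 3150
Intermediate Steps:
x(K, G) = G + K + (-4 + K)*(G + K) (x(K, G) = (G + K) + (-4 + K)*(G + K) = G + K + (-4 + K)*(G + K))
s(R, v) = 28 - 7*R (s(R, v) = (-5 + 1)² - 3*R - 3*(-5 + 1) + R*(-5 + 1) = (-4)² - 3*R - 3*(-4) + R*(-4) = 16 - 3*R + 12 - 4*R = 28 - 7*R)
-45*s(14, 13) = -45*(28 - 7*14) = -45*(28 - 98) = -45*(-70) = 3150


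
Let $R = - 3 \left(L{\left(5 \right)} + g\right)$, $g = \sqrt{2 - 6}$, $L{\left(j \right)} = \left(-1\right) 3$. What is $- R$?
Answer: $-9 + 6 i \approx -9.0 + 6.0 i$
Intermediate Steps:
$L{\left(j \right)} = -3$
$g = 2 i$ ($g = \sqrt{-4} = 2 i \approx 2.0 i$)
$R = 9 - 6 i$ ($R = - 3 \left(-3 + 2 i\right) = 9 - 6 i \approx 9.0 - 6.0 i$)
$- R = - (9 - 6 i) = -9 + 6 i$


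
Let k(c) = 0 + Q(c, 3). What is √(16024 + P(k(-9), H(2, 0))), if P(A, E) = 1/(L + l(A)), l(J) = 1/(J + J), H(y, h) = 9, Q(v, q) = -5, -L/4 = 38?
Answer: √24372494/39 ≈ 126.59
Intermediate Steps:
L = -152 (L = -4*38 = -152)
k(c) = -5 (k(c) = 0 - 5 = -5)
l(J) = 1/(2*J)
P(A, E) = 1/(-152 + 1/(2*A))
√(16024 + P(k(-9), H(2, 0))) = √(16024 - 2*(-5)/(-1 + 304*(-5))) = √(16024 - 2*(-5)/(-1 - 1520)) = √(16024 - 2*(-5)/(-1521)) = √(16024 - 2*(-5)*(-1/1521)) = √(16024 - 10/1521) = √(24372494/1521) = √24372494/39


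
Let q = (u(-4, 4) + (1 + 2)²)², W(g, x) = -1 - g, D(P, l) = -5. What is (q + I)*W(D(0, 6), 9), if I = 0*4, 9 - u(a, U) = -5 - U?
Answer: 2916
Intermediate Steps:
u(a, U) = 14 + U (u(a, U) = 9 - (-5 - U) = 9 + (5 + U) = 14 + U)
I = 0
q = 729 (q = ((14 + 4) + (1 + 2)²)² = (18 + 3²)² = (18 + 9)² = 27² = 729)
(q + I)*W(D(0, 6), 9) = (729 + 0)*(-1 - 1*(-5)) = 729*(-1 + 5) = 729*4 = 2916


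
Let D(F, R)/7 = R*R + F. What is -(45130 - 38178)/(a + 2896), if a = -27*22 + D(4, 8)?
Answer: -3476/1389 ≈ -2.5025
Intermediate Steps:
D(F, R) = 7*F + 7*R**2 (D(F, R) = 7*(R*R + F) = 7*(R**2 + F) = 7*(F + R**2) = 7*F + 7*R**2)
a = -118 (a = -27*22 + (7*4 + 7*8**2) = -594 + (28 + 7*64) = -594 + (28 + 448) = -594 + 476 = -118)
-(45130 - 38178)/(a + 2896) = -(45130 - 38178)/(-118 + 2896) = -6952/2778 = -1*3476/1389 = -3476/1389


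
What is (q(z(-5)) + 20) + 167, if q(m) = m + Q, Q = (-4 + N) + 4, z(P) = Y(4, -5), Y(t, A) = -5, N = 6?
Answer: 188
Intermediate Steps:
z(P) = -5
Q = 6 (Q = (-4 + 6) + 4 = 2 + 4 = 6)
q(m) = 6 + m (q(m) = m + 6 = 6 + m)
(q(z(-5)) + 20) + 167 = ((6 - 5) + 20) + 167 = (1 + 20) + 167 = 21 + 167 = 188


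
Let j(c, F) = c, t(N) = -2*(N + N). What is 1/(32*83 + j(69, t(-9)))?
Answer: 1/2725 ≈ 0.00036697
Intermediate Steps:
t(N) = -4*N
1/(32*83 + j(69, t(-9))) = 1/(32*83 + 69) = 1/(2656 + 69) = 1/2725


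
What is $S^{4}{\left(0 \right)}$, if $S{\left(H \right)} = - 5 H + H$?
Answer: $0$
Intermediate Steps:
$S{\left(H \right)} = - 4 H$
$S^{4}{\left(0 \right)} = \left(\left(-4\right) 0\right)^{4} = 0^{4} = 0$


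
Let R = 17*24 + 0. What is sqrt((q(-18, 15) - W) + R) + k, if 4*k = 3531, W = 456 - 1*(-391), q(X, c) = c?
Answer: 3531/4 + 2*I*sqrt(106) ≈ 882.75 + 20.591*I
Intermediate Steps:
W = 847 (W = 456 + 391 = 847)
R = 408 (R = 408 + 0 = 408)
k = 3531/4 (k = (1/4)*3531 = 3531/4 ≈ 882.75)
sqrt((q(-18, 15) - W) + R) + k = sqrt((15 - 1*847) + 408) + 3531/4 = sqrt((15 - 847) + 408) + 3531/4 = sqrt(-832 + 408) + 3531/4 = sqrt(-424) + 3531/4 = 2*I*sqrt(106) + 3531/4 = 3531/4 + 2*I*sqrt(106)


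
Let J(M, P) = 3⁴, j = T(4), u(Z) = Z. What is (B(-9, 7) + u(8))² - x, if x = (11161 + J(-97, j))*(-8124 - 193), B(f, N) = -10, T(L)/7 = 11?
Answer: 93499718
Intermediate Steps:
T(L) = 77 (T(L) = 7*11 = 77)
j = 77
J(M, P) = 81
x = -93499714 (x = (11161 + 81)*(-8124 - 193) = 11242*(-8317) = -93499714)
(B(-9, 7) + u(8))² - x = (-10 + 8)² - 1*(-93499714) = (-2)² + 93499714 = 4 + 93499714 = 93499718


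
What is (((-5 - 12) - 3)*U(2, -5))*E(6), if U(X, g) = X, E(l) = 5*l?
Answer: -1200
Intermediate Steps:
(((-5 - 12) - 3)*U(2, -5))*E(6) = (((-5 - 12) - 3)*2)*(5*6) = ((-17 - 3)*2)*30 = -20*2*30 = -40*30 = -1200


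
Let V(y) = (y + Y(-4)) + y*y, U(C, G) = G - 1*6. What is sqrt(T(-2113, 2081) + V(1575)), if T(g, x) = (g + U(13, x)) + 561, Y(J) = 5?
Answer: 2*sqrt(620682) ≈ 1575.7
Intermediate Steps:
U(C, G) = -6 + G (U(C, G) = G - 6 = -6 + G)
V(y) = 5 + y + y**2 (V(y) = (y + 5) + y*y = (5 + y) + y**2 = 5 + y + y**2)
T(g, x) = 555 + g + x (T(g, x) = (g + (-6 + x)) + 561 = (-6 + g + x) + 561 = 555 + g + x)
sqrt(T(-2113, 2081) + V(1575)) = sqrt((555 - 2113 + 2081) + (5 + 1575 + 1575**2)) = sqrt(523 + (5 + 1575 + 2480625)) = sqrt(523 + 2482205) = sqrt(2482728) = 2*sqrt(620682)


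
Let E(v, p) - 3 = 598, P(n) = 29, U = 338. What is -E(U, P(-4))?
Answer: -601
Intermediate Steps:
E(v, p) = 601 (E(v, p) = 3 + 598 = 601)
-E(U, P(-4)) = -1*601 = -601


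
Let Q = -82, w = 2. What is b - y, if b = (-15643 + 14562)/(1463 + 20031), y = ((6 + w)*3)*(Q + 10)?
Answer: 37140551/21494 ≈ 1727.9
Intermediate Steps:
y = -1728 (y = ((6 + 2)*3)*(-82 + 10) = (8*3)*(-72) = 24*(-72) = -1728)
b = -1081/21494 ≈ -0.050293
b - y = -1081/21494 - 1*(-1728) = -1081/21494 + 1728 = 37140551/21494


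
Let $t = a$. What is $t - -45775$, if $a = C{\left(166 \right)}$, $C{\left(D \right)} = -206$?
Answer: $45569$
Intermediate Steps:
$a = -206$
$t = -206$
$t - -45775 = -206 - -45775 = -206 + 45775 = 45569$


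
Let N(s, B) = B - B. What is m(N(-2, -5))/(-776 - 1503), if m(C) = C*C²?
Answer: 0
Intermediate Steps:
N(s, B) = 0
m(C) = C³
m(N(-2, -5))/(-776 - 1503) = 0³/(-776 - 1503) = 0/(-2279) = -1/2279*0 = 0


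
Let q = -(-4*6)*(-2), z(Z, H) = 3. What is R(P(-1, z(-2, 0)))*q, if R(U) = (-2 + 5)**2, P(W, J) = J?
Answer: -432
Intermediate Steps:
R(U) = 9 (R(U) = 3**2 = 9)
q = -48 (q = -(-24)*(-2) = -1*48 = -48)
R(P(-1, z(-2, 0)))*q = 9*(-48) = -432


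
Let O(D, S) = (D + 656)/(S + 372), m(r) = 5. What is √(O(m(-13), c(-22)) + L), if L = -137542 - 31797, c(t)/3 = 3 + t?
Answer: 2*I*√466734835/105 ≈ 411.51*I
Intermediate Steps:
c(t) = 9 + 3*t (c(t) = 3*(3 + t) = 9 + 3*t)
O(D, S) = (656 + D)/(372 + S)
L = -169339
√(O(m(-13), c(-22)) + L) = √((656 + 5)/(372 + (9 + 3*(-22))) - 169339) = √(661/(372 + (9 - 66)) - 169339) = √(661/(372 - 57) - 169339) = √(661/315 - 169339) = √(-53341124/315) = 2*I*√466734835/105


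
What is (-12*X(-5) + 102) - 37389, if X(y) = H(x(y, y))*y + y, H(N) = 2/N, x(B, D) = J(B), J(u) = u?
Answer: -37251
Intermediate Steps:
x(B, D) = B
X(y) = 2 + y (X(y) = (2/y)*y + y = 2 + y)
(-12*X(-5) + 102) - 37389 = (-12*(2 - 5) + 102) - 37389 = (-12*(-3) + 102) - 37389 = (36 + 102) - 37389 = 138 - 37389 = -37251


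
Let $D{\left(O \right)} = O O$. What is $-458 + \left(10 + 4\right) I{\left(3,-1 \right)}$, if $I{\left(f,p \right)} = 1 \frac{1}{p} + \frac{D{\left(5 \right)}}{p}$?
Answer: $-822$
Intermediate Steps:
$D{\left(O \right)} = O^{2}$
$I{\left(f,p \right)} = \frac{26}{p}$ ($I{\left(f,p \right)} = 1 \frac{1}{p} + \frac{5^{2}}{p} = \frac{1}{p} + \frac{25}{p} = \frac{26}{p}$)
$-458 + \left(10 + 4\right) I{\left(3,-1 \right)} = -458 + \left(10 + 4\right) \frac{26}{-1} = -458 + 14 \cdot 26 \left(-1\right) = -458 + 14 \left(-26\right) = -458 - 364 = -822$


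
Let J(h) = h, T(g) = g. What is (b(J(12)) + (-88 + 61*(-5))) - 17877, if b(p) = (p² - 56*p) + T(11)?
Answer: -18787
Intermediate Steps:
b(p) = 11 + p² - 56*p (b(p) = (p² - 56*p) + 11 = 11 + p² - 56*p)
(b(J(12)) + (-88 + 61*(-5))) - 17877 = ((11 + 12² - 56*12) + (-88 + 61*(-5))) - 17877 = ((11 + 144 - 672) + (-88 - 305)) - 17877 = (-517 - 393) - 17877 = -910 - 17877 = -18787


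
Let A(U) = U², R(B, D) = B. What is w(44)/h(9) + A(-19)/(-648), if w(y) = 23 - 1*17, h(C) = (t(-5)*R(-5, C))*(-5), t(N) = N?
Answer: -49013/81000 ≈ -0.60510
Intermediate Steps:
h(C) = -125 (h(C) = -5*(-5)*(-5) = 25*(-5) = -125)
w(y) = 6 (w(y) = 23 - 17 = 6)
w(44)/h(9) + A(-19)/(-648) = 6/(-125) + (-19)²/(-648) = 6*(-1/125) + 361*(-1/648) = -6/125 - 361/648 = -49013/81000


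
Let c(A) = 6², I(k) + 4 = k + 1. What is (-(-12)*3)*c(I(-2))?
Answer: 1296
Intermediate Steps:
I(k) = -3 + k (I(k) = -4 + (k + 1) = -4 + (1 + k) = -3 + k)
c(A) = 36
(-(-12)*3)*c(I(-2)) = -(-12)*3*36 = -12*(-3)*36 = 36*36 = 1296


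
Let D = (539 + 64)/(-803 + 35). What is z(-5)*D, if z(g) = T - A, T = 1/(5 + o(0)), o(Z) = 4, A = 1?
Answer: 67/96 ≈ 0.69792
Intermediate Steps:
T = ⅑ (T = 1/(5 + 4) = 1/9 = ⅑ ≈ 0.11111)
z(g) = -8/9 (z(g) = ⅑ - 1*1 = ⅑ - 1 = -8/9)
D = -201/256 (D = 603/(-768) = 603*(-1/768) = -201/256 ≈ -0.78516)
z(-5)*D = -8/9*(-201/256) = 67/96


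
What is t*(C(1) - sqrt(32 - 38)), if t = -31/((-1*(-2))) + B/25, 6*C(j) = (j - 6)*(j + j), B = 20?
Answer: 49/2 + 147*I*sqrt(6)/10 ≈ 24.5 + 36.008*I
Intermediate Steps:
C(j) = j*(-6 + j)/3 (C(j) = ((j - 6)*(j + j))/6 = ((-6 + j)*(2*j))/6 = (2*j*(-6 + j))/6 = j*(-6 + j)/3)
t = -147/10 (t = -31/((-1*(-2))) + 20/25 = -31/2 + 20*(1/25) = -31*1/2 + 4/5 = -31/2 + 4/5 = -147/10 ≈ -14.700)
t*(C(1) - sqrt(32 - 38)) = -147*((1/3)*1*(-6 + 1) - sqrt(32 - 38))/10 = -147*((1/3)*1*(-5) - sqrt(-6))/10 = -147*(-5/3 - I*sqrt(6))/10 = 49/2 + 147*I*sqrt(6)/10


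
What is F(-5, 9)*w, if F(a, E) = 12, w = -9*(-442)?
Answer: 47736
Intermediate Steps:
w = 3978
F(-5, 9)*w = 12*3978 = 47736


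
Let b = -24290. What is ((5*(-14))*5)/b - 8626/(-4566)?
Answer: 1508026/792201 ≈ 1.9036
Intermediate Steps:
((5*(-14))*5)/b - 8626/(-4566) = ((5*(-14))*5)/(-24290) - 8626/(-4566) = -70*5*(-1/24290) - 8626*(-1/4566) = -350*(-1/24290) + 4313/2283 = 5/347 + 4313/2283 = 1508026/792201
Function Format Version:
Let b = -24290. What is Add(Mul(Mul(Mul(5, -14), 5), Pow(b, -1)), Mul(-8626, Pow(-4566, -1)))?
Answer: Rational(1508026, 792201) ≈ 1.9036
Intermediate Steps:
Add(Mul(Mul(Mul(5, -14), 5), Pow(b, -1)), Mul(-8626, Pow(-4566, -1))) = Add(Mul(Mul(Mul(5, -14), 5), Pow(-24290, -1)), Mul(-8626, Pow(-4566, -1))) = Add(Mul(Mul(-70, 5), Rational(-1, 24290)), Mul(-8626, Rational(-1, 4566))) = Add(Mul(-350, Rational(-1, 24290)), Rational(4313, 2283)) = Add(Rational(5, 347), Rational(4313, 2283)) = Rational(1508026, 792201)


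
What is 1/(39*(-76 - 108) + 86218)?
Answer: 1/79042 ≈ 1.2652e-5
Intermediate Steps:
1/(39*(-76 - 108) + 86218) = 1/(39*(-184) + 86218) = 1/(-7176 + 86218) = 1/79042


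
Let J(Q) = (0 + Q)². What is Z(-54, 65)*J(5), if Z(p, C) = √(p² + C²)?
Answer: 25*√7141 ≈ 2112.6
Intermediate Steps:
J(Q) = Q²
Z(p, C) = √(C² + p²)
Z(-54, 65)*J(5) = √(65² + (-54)²)*5² = √(4225 + 2916)*25 = √7141*25 = 25*√7141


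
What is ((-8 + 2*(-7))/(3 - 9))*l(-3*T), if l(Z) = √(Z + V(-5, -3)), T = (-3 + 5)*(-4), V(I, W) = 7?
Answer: 11*√31/3 ≈ 20.415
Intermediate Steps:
T = -8 (T = 2*(-4) = -8)
l(Z) = √(7 + Z) (l(Z) = √(Z + 7) = √(7 + Z))
((-8 + 2*(-7))/(3 - 9))*l(-3*T) = ((-8 + 2*(-7))/(3 - 9))*√(7 - 3*(-8)) = ((-8 - 14)/(-6))*√(7 + 24) = (-22*(-⅙))*√31 = 11*√31/3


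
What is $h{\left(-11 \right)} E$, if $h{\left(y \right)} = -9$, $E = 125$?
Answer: $-1125$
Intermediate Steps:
$h{\left(-11 \right)} E = \left(-9\right) 125 = -1125$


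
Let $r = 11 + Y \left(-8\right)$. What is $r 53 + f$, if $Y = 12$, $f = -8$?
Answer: $-4513$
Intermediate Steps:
$r = -85$ ($r = 11 + 12 \left(-8\right) = 11 - 96 = -85$)
$r 53 + f = \left(-85\right) 53 - 8 = -4505 - 8 = -4513$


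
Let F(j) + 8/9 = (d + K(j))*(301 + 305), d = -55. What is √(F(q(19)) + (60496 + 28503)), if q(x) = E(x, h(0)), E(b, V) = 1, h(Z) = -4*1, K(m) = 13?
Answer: √571915/3 ≈ 252.08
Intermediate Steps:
h(Z) = -4
q(x) = 1
F(j) = -229076/9 (F(j) = -8/9 + (-55 + 13)*(301 + 305) = -8/9 - 42*606 = -8/9 - 25452 = -229076/9)
√(F(q(19)) + (60496 + 28503)) = √(-229076/9 + (60496 + 28503)) = √(-229076/9 + 88999) = √(571915/9) = √571915/3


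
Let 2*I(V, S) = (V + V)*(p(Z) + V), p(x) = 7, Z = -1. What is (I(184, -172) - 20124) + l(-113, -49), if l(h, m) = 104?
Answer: 15124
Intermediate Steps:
I(V, S) = V*(7 + V) (I(V, S) = ((V + V)*(7 + V))/2 = ((2*V)*(7 + V))/2 = (2*V*(7 + V))/2 = V*(7 + V))
(I(184, -172) - 20124) + l(-113, -49) = (184*(7 + 184) - 20124) + 104 = (184*191 - 20124) + 104 = (35144 - 20124) + 104 = 15020 + 104 = 15124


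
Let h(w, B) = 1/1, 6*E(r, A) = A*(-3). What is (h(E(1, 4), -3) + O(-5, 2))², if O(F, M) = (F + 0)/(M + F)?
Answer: 64/9 ≈ 7.1111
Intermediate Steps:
E(r, A) = -A/2 (E(r, A) = (A*(-3))/6 = (-3*A)/6 = -A/2)
O(F, M) = F/(F + M)
h(w, B) = 1
(h(E(1, 4), -3) + O(-5, 2))² = (1 - 5/(-5 + 2))² = (1 - 5/(-3))² = (1 - 5*(-⅓))² = (1 + 5/3)² = (8/3)² = 64/9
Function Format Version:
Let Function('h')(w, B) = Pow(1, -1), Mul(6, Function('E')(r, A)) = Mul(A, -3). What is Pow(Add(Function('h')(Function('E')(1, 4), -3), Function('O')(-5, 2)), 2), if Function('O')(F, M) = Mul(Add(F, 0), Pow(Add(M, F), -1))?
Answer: Rational(64, 9) ≈ 7.1111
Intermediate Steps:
Function('E')(r, A) = Mul(Rational(-1, 2), A) (Function('E')(r, A) = Mul(Rational(1, 6), Mul(A, -3)) = Mul(Rational(1, 6), Mul(-3, A)) = Mul(Rational(-1, 2), A))
Function('O')(F, M) = Mul(F, Pow(Add(F, M), -1))
Function('h')(w, B) = 1
Pow(Add(Function('h')(Function('E')(1, 4), -3), Function('O')(-5, 2)), 2) = Pow(Add(1, Mul(-5, Pow(Add(-5, 2), -1))), 2) = Pow(Add(1, Mul(-5, Pow(-3, -1))), 2) = Pow(Add(1, Mul(-5, Rational(-1, 3))), 2) = Pow(Add(1, Rational(5, 3)), 2) = Pow(Rational(8, 3), 2) = Rational(64, 9)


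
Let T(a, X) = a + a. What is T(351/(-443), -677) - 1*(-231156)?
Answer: 102401406/443 ≈ 2.3115e+5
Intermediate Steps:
T(a, X) = 2*a
T(351/(-443), -677) - 1*(-231156) = 2*(351/(-443)) - 1*(-231156) = 2*(351*(-1/443)) + 231156 = 2*(-351/443) + 231156 = -702/443 + 231156 = 102401406/443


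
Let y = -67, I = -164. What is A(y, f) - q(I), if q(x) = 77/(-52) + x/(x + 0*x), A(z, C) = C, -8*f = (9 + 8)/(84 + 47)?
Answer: 6329/13624 ≈ 0.46455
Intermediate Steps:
f = -17/1048 (f = -(9 + 8)/(8*(84 + 47)) = -17/(8*131) = -⅛*17/131 = -17/1048 ≈ -0.016221)
q(x) = -25/52 (q(x) = 77*(-1/52) + x/(x + 0) = -77/52 + x/x = -77/52 + 1 = -25/52)
A(y, f) - q(I) = -17/1048 - 1*(-25/52) = -17/1048 + 25/52 = 6329/13624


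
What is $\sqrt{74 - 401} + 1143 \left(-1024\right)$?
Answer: $-1170432 + i \sqrt{327} \approx -1.1704 \cdot 10^{6} + 18.083 i$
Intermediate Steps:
$\sqrt{74 - 401} + 1143 \left(-1024\right) = \sqrt{-327} - 1170432 = i \sqrt{327} - 1170432 = -1170432 + i \sqrt{327}$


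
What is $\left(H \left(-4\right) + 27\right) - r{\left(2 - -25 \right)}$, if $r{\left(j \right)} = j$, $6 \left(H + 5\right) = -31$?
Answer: $\frac{122}{3} \approx 40.667$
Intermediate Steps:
$H = - \frac{61}{6}$ ($H = -5 + \frac{1}{6} \left(-31\right) = -5 - \frac{31}{6} = - \frac{61}{6} \approx -10.167$)
$\left(H \left(-4\right) + 27\right) - r{\left(2 - -25 \right)} = \left(\left(- \frac{61}{6}\right) \left(-4\right) + 27\right) - \left(2 - -25\right) = \left(\frac{122}{3} + 27\right) - \left(2 + 25\right) = \frac{203}{3} - 27 = \frac{122}{3}$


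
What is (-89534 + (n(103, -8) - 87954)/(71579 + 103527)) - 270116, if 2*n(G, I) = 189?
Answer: -125953921519/350212 ≈ -3.5965e+5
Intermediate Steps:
n(G, I) = 189/2 (n(G, I) = (1/2)*189 = 189/2)
(-89534 + (n(103, -8) - 87954)/(71579 + 103527)) - 270116 = (-89534 + (189/2 - 87954)/(71579 + 103527)) - 270116 = (-89534 - 175719/2/175106) - 270116 = (-89534 - 175719/2*1/175106) - 270116 = (-89534 - 175719/350212) - 270116 = -31356056927/350212 - 270116 = -125953921519/350212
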